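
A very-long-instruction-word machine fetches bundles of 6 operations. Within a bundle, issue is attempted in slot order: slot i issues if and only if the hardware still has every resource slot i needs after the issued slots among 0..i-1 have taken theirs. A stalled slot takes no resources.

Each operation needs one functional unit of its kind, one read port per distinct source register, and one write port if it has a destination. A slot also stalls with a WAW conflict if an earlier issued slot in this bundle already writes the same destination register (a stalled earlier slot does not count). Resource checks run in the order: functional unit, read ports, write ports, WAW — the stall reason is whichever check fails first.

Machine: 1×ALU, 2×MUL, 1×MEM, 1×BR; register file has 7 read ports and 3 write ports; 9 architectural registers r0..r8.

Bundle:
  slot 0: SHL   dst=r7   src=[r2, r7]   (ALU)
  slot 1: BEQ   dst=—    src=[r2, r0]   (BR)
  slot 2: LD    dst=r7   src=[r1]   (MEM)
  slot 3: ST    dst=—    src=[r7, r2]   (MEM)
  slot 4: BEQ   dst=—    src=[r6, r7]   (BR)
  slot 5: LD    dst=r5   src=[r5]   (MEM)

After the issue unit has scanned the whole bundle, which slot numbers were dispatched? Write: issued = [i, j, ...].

  0. ALU→r7 ⇒ go  {0A/2Mu/1Ld/1B | 5r 2w}
  1. BR ⇒ go  {0A/2Mu/1Ld/0B | 3r 2w}
  2. MEM→r7 ⇒ no(WAW)  {0A/2Mu/1Ld/0B | 3r 2w}
  3. MEM ⇒ go  {0A/2Mu/0Ld/0B | 1r 2w}
  4. BR ⇒ no(FU)  {0A/2Mu/0Ld/0B | 1r 2w}
  5. MEM→r5 ⇒ no(FU)  {0A/2Mu/0Ld/0B | 1r 2w}

issued = [0, 1, 3]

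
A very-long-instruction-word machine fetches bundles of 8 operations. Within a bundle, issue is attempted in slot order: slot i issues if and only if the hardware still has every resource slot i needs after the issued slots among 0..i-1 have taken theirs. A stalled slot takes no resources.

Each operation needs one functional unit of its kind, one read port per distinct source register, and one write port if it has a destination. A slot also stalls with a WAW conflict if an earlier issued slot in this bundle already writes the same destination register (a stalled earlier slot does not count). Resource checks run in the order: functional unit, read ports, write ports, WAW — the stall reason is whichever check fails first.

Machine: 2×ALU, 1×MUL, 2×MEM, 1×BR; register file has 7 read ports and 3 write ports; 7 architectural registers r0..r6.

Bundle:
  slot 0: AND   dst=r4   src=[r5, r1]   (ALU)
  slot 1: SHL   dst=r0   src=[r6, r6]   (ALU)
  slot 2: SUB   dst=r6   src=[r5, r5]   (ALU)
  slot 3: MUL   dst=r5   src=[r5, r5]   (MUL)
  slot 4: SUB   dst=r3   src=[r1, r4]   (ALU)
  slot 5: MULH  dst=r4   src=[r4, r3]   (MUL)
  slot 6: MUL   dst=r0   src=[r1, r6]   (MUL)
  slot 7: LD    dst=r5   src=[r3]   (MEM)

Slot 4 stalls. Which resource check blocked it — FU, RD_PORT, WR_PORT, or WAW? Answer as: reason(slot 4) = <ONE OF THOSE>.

reason(slot 4) = FU

[0] ALU needs rd=2 wr=1: ok; after: ALU=1 MUL=1 MEM=2 BR=1, R=5, W=2
[1] ALU needs rd=1 wr=1: ok; after: ALU=0 MUL=1 MEM=2 BR=1, R=4, W=1
[2] ALU needs rd=1 wr=1: FU; after: ALU=0 MUL=1 MEM=2 BR=1, R=4, W=1
[3] MUL needs rd=1 wr=1: ok; after: ALU=0 MUL=0 MEM=2 BR=1, R=3, W=0
[4] ALU needs rd=2 wr=1: FU; after: ALU=0 MUL=0 MEM=2 BR=1, R=3, W=0
[5] MUL needs rd=2 wr=1: FU; after: ALU=0 MUL=0 MEM=2 BR=1, R=3, W=0
[6] MUL needs rd=2 wr=1: FU; after: ALU=0 MUL=0 MEM=2 BR=1, R=3, W=0
[7] MEM needs rd=1 wr=1: WR_PORT; after: ALU=0 MUL=0 MEM=2 BR=1, R=3, W=0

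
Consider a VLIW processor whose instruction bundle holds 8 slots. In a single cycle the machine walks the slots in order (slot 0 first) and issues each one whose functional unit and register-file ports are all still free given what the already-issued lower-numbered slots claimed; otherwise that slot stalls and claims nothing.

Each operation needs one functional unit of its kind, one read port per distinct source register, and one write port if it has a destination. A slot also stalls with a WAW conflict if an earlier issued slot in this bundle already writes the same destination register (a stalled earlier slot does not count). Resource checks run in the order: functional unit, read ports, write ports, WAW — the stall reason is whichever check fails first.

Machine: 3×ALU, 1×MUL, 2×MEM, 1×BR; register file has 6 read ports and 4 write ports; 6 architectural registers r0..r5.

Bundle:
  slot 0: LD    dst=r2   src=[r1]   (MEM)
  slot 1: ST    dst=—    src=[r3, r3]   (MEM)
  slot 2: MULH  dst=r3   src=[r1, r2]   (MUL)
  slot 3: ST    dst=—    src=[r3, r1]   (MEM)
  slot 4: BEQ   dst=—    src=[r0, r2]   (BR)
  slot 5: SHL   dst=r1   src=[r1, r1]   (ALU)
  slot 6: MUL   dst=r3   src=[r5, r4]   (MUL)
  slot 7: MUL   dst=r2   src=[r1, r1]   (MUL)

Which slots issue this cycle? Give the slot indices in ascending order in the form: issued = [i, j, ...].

#0 MEM src=r1 dispatched  <A:3 Mu:1 Ld:1 B:1 rd:5 wr:3>
#1 MEM src=r3,r3 dispatched  <A:3 Mu:1 Ld:0 B:1 rd:4 wr:3>
#2 MUL src=r1,r2 dispatched  <A:3 Mu:0 Ld:0 B:1 rd:2 wr:2>
#3 MEM src=r3,r1 held:FU  <A:3 Mu:0 Ld:0 B:1 rd:2 wr:2>
#4 BR src=r0,r2 dispatched  <A:3 Mu:0 Ld:0 B:0 rd:0 wr:2>
#5 ALU src=r1,r1 held:RD_PORT  <A:3 Mu:0 Ld:0 B:0 rd:0 wr:2>
#6 MUL src=r5,r4 held:FU  <A:3 Mu:0 Ld:0 B:0 rd:0 wr:2>
#7 MUL src=r1,r1 held:FU  <A:3 Mu:0 Ld:0 B:0 rd:0 wr:2>

issued = [0, 1, 2, 4]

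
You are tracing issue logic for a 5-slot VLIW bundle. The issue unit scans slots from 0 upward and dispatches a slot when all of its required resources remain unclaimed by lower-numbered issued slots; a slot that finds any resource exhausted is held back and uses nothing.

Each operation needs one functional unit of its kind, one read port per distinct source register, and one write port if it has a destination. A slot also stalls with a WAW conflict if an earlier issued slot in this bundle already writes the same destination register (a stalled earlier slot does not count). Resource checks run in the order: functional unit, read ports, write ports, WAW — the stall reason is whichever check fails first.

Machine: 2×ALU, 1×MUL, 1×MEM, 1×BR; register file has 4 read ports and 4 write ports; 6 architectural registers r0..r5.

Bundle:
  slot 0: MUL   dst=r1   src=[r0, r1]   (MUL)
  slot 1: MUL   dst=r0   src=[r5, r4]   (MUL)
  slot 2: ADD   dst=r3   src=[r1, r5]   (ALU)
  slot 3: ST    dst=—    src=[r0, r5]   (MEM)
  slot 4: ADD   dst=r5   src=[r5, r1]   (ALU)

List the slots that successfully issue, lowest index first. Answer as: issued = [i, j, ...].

  0. MUL→r1 ⇒ go  {2A/0Mu/1Ld/1B | 2r 3w}
  1. MUL→r0 ⇒ no(FU)  {2A/0Mu/1Ld/1B | 2r 3w}
  2. ALU→r3 ⇒ go  {1A/0Mu/1Ld/1B | 0r 2w}
  3. MEM ⇒ no(RD_PORT)  {1A/0Mu/1Ld/1B | 0r 2w}
  4. ALU→r5 ⇒ no(RD_PORT)  {1A/0Mu/1Ld/1B | 0r 2w}

issued = [0, 2]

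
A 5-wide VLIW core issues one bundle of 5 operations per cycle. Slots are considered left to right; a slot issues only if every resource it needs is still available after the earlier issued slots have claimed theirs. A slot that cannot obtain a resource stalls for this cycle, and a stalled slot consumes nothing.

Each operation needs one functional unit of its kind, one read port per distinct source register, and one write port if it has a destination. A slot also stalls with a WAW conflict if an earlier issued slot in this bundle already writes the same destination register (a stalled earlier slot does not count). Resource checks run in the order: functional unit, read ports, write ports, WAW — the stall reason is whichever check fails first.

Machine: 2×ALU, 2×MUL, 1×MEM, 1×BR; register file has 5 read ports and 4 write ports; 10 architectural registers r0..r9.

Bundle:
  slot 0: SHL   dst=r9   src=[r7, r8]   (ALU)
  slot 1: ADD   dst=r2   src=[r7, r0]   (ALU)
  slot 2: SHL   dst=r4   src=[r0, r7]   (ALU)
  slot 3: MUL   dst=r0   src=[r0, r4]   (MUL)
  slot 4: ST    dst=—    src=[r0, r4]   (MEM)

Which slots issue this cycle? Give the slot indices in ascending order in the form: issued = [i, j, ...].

issued = [0, 1]

slot 0 (ALU): ISSUE — free A1,Mu2,Ld1,B1 rp3 wp3
slot 1 (ALU): ISSUE — free A0,Mu2,Ld1,B1 rp1 wp2
slot 2 (ALU): stall FU — free A0,Mu2,Ld1,B1 rp1 wp2
slot 3 (MUL): stall RD_PORT — free A0,Mu2,Ld1,B1 rp1 wp2
slot 4 (MEM): stall RD_PORT — free A0,Mu2,Ld1,B1 rp1 wp2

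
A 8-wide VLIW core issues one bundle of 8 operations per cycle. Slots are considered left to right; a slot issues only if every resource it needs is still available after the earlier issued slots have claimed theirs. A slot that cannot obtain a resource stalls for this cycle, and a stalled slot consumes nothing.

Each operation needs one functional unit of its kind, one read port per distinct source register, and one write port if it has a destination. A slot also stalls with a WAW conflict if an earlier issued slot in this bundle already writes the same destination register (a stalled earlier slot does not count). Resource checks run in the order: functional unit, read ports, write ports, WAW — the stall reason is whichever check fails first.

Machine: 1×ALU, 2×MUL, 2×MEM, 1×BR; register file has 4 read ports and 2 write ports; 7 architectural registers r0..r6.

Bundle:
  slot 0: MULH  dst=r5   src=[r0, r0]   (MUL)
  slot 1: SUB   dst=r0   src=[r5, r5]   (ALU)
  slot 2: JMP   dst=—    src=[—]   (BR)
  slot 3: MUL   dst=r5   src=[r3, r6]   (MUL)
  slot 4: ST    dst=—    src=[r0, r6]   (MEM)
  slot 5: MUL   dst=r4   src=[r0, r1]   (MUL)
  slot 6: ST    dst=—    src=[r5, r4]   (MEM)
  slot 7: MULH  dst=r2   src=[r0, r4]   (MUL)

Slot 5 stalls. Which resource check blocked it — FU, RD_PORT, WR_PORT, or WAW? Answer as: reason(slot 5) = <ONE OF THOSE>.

reason(slot 5) = RD_PORT

slot 0 (MUL): ISSUE — free A1,Mu1,Ld2,B1 rp3 wp1
slot 1 (ALU): ISSUE — free A0,Mu1,Ld2,B1 rp2 wp0
slot 2 (BR): ISSUE — free A0,Mu1,Ld2,B0 rp2 wp0
slot 3 (MUL): stall WR_PORT — free A0,Mu1,Ld2,B0 rp2 wp0
slot 4 (MEM): ISSUE — free A0,Mu1,Ld1,B0 rp0 wp0
slot 5 (MUL): stall RD_PORT — free A0,Mu1,Ld1,B0 rp0 wp0
slot 6 (MEM): stall RD_PORT — free A0,Mu1,Ld1,B0 rp0 wp0
slot 7 (MUL): stall RD_PORT — free A0,Mu1,Ld1,B0 rp0 wp0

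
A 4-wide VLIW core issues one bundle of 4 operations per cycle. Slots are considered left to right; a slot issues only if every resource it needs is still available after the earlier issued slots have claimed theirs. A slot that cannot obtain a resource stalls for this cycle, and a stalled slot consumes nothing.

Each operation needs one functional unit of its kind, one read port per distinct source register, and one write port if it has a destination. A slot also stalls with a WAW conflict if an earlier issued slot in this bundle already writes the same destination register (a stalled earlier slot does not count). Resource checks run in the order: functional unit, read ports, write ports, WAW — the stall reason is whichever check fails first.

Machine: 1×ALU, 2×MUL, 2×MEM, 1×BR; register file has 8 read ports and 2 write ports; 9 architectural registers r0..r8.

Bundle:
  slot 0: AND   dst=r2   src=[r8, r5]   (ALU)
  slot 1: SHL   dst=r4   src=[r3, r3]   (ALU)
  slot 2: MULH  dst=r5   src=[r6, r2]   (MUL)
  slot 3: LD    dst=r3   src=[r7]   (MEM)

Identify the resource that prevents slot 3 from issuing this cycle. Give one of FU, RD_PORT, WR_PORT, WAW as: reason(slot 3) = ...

reason(slot 3) = WR_PORT

[0] ALU needs rd=2 wr=1: ok; after: ALU=0 MUL=2 MEM=2 BR=1, R=6, W=1
[1] ALU needs rd=1 wr=1: FU; after: ALU=0 MUL=2 MEM=2 BR=1, R=6, W=1
[2] MUL needs rd=2 wr=1: ok; after: ALU=0 MUL=1 MEM=2 BR=1, R=4, W=0
[3] MEM needs rd=1 wr=1: WR_PORT; after: ALU=0 MUL=1 MEM=2 BR=1, R=4, W=0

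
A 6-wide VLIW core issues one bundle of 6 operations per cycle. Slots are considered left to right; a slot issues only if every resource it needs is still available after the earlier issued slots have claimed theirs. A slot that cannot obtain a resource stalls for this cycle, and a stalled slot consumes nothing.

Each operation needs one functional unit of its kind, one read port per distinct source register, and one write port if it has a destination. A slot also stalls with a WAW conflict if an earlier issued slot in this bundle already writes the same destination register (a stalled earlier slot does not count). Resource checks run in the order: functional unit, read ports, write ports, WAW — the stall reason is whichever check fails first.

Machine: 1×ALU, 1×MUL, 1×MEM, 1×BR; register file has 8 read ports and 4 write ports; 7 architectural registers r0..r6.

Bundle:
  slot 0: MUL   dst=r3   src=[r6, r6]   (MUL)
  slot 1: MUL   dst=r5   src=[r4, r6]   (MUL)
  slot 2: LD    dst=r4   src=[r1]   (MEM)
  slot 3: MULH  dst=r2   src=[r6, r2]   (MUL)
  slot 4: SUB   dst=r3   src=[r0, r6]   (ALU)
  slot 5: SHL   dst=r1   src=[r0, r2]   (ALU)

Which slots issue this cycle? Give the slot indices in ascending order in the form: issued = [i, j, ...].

  0. MUL→r3 ⇒ go  {1A/0Mu/1Ld/1B | 7r 3w}
  1. MUL→r5 ⇒ no(FU)  {1A/0Mu/1Ld/1B | 7r 3w}
  2. MEM→r4 ⇒ go  {1A/0Mu/0Ld/1B | 6r 2w}
  3. MUL→r2 ⇒ no(FU)  {1A/0Mu/0Ld/1B | 6r 2w}
  4. ALU→r3 ⇒ no(WAW)  {1A/0Mu/0Ld/1B | 6r 2w}
  5. ALU→r1 ⇒ go  {0A/0Mu/0Ld/1B | 4r 1w}

issued = [0, 2, 5]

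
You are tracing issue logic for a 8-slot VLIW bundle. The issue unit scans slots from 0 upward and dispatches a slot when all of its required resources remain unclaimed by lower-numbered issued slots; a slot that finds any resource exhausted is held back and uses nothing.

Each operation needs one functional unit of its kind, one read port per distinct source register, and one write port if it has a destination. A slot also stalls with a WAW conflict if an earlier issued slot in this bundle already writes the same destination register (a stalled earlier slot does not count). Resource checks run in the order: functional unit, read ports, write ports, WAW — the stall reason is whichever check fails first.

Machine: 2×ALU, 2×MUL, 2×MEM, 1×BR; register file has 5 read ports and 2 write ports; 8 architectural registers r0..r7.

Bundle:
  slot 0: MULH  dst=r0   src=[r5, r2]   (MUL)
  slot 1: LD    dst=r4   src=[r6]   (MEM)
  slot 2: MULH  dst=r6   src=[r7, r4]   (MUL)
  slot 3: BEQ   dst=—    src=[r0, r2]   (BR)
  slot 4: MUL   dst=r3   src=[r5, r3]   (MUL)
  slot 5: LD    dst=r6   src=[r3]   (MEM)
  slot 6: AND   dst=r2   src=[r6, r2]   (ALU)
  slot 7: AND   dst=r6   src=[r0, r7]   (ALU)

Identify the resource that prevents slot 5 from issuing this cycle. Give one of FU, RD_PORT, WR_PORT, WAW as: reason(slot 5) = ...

reason(slot 5) = RD_PORT

[0] MUL needs rd=2 wr=1: ok; after: ALU=2 MUL=1 MEM=2 BR=1, R=3, W=1
[1] MEM needs rd=1 wr=1: ok; after: ALU=2 MUL=1 MEM=1 BR=1, R=2, W=0
[2] MUL needs rd=2 wr=1: WR_PORT; after: ALU=2 MUL=1 MEM=1 BR=1, R=2, W=0
[3] BR needs rd=2 wr=0: ok; after: ALU=2 MUL=1 MEM=1 BR=0, R=0, W=0
[4] MUL needs rd=2 wr=1: RD_PORT; after: ALU=2 MUL=1 MEM=1 BR=0, R=0, W=0
[5] MEM needs rd=1 wr=1: RD_PORT; after: ALU=2 MUL=1 MEM=1 BR=0, R=0, W=0
[6] ALU needs rd=2 wr=1: RD_PORT; after: ALU=2 MUL=1 MEM=1 BR=0, R=0, W=0
[7] ALU needs rd=2 wr=1: RD_PORT; after: ALU=2 MUL=1 MEM=1 BR=0, R=0, W=0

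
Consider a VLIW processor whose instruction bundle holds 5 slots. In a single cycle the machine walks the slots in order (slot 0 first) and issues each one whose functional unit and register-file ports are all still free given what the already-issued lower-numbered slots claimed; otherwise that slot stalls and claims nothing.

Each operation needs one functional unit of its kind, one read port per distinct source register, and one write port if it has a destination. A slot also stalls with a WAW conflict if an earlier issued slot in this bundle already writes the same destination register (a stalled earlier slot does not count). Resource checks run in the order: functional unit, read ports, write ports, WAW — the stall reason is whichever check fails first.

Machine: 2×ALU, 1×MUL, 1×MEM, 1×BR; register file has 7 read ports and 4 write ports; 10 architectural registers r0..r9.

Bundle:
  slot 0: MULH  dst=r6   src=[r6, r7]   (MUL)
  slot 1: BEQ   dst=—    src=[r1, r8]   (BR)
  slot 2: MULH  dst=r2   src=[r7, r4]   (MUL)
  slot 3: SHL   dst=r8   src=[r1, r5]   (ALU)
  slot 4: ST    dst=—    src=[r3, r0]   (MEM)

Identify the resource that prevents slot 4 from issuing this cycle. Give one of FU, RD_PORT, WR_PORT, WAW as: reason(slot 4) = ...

[0] MUL needs rd=2 wr=1: ok; after: ALU=2 MUL=0 MEM=1 BR=1, R=5, W=3
[1] BR needs rd=2 wr=0: ok; after: ALU=2 MUL=0 MEM=1 BR=0, R=3, W=3
[2] MUL needs rd=2 wr=1: FU; after: ALU=2 MUL=0 MEM=1 BR=0, R=3, W=3
[3] ALU needs rd=2 wr=1: ok; after: ALU=1 MUL=0 MEM=1 BR=0, R=1, W=2
[4] MEM needs rd=2 wr=0: RD_PORT; after: ALU=1 MUL=0 MEM=1 BR=0, R=1, W=2

reason(slot 4) = RD_PORT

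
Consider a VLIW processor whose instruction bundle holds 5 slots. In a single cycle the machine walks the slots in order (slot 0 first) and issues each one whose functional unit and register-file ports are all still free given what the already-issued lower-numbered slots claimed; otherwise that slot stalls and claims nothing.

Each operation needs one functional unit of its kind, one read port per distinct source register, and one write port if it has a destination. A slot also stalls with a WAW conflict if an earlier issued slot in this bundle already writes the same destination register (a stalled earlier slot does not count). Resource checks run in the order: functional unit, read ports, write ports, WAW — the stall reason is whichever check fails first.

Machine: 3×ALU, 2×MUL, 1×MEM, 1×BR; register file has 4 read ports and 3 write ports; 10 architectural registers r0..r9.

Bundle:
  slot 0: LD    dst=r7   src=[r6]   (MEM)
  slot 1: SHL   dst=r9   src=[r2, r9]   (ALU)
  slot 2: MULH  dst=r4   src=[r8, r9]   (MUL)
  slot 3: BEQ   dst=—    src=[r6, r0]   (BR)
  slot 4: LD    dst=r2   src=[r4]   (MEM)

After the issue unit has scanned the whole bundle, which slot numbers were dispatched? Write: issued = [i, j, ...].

issued = [0, 1]

  0. MEM→r7 ⇒ go  {3A/2Mu/0Ld/1B | 3r 2w}
  1. ALU→r9 ⇒ go  {2A/2Mu/0Ld/1B | 1r 1w}
  2. MUL→r4 ⇒ no(RD_PORT)  {2A/2Mu/0Ld/1B | 1r 1w}
  3. BR ⇒ no(RD_PORT)  {2A/2Mu/0Ld/1B | 1r 1w}
  4. MEM→r2 ⇒ no(FU)  {2A/2Mu/0Ld/1B | 1r 1w}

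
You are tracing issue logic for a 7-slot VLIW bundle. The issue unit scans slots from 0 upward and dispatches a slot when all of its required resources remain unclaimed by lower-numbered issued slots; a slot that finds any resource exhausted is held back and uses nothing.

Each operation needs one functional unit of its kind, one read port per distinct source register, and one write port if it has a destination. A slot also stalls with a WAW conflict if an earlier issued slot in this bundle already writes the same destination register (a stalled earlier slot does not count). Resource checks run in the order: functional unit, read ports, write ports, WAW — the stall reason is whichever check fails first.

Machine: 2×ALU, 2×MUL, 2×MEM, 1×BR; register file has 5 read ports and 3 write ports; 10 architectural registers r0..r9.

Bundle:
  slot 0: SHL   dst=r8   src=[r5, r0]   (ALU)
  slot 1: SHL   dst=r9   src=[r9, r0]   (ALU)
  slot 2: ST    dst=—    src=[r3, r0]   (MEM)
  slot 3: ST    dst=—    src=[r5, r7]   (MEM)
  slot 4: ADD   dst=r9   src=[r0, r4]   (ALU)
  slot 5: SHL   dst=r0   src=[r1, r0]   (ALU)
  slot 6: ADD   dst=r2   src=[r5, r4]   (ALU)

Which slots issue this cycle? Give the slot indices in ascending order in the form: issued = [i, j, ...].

issued = [0, 1]

#0 ALU src=r5,r0 dispatched  <A:1 Mu:2 Ld:2 B:1 rd:3 wr:2>
#1 ALU src=r9,r0 dispatched  <A:0 Mu:2 Ld:2 B:1 rd:1 wr:1>
#2 MEM src=r3,r0 held:RD_PORT  <A:0 Mu:2 Ld:2 B:1 rd:1 wr:1>
#3 MEM src=r5,r7 held:RD_PORT  <A:0 Mu:2 Ld:2 B:1 rd:1 wr:1>
#4 ALU src=r0,r4 held:FU  <A:0 Mu:2 Ld:2 B:1 rd:1 wr:1>
#5 ALU src=r1,r0 held:FU  <A:0 Mu:2 Ld:2 B:1 rd:1 wr:1>
#6 ALU src=r5,r4 held:FU  <A:0 Mu:2 Ld:2 B:1 rd:1 wr:1>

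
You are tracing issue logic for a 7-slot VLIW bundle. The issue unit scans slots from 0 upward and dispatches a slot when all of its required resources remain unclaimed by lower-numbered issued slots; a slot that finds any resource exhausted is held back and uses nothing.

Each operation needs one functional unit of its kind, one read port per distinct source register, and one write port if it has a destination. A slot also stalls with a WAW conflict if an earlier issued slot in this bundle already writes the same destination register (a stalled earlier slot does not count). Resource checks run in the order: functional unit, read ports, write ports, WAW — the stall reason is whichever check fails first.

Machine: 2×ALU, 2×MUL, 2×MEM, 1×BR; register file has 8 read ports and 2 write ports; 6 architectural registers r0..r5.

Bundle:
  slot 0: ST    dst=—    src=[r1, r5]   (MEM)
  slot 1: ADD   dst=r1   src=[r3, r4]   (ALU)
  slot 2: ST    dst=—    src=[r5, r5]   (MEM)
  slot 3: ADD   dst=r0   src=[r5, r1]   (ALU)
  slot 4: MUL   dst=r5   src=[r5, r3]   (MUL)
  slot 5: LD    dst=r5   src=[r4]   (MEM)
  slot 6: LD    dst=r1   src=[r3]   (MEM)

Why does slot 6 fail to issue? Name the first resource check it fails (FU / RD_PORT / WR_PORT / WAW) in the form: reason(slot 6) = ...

(0) want 1×MEM +2rd +0wr — yes → AL2|MU2|ME1|BR1|rd6|wr2
(1) want 1×ALU +2rd +1wr — yes → AL1|MU2|ME1|BR1|rd4|wr1
(2) want 1×MEM +1rd +0wr — yes → AL1|MU2|ME0|BR1|rd3|wr1
(3) want 1×ALU +2rd +1wr — yes → AL0|MU2|ME0|BR1|rd1|wr0
(4) want 1×MUL +2rd +1wr — RD_PORT → AL0|MU2|ME0|BR1|rd1|wr0
(5) want 1×MEM +1rd +1wr — FU → AL0|MU2|ME0|BR1|rd1|wr0
(6) want 1×MEM +1rd +1wr — FU → AL0|MU2|ME0|BR1|rd1|wr0

reason(slot 6) = FU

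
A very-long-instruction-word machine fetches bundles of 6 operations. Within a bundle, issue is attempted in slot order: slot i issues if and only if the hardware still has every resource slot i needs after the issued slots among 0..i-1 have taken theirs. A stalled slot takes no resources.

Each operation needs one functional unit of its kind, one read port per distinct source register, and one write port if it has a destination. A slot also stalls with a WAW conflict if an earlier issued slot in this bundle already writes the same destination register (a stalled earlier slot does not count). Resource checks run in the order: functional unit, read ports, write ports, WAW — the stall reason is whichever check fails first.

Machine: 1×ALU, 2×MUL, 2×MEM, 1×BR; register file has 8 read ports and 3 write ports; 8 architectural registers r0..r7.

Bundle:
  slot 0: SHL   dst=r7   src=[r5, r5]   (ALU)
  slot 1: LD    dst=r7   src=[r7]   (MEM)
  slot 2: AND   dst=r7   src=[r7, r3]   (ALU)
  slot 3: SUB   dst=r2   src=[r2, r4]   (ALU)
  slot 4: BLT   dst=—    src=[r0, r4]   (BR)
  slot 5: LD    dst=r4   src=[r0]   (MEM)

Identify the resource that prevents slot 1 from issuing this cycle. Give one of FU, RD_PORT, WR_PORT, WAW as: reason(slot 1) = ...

  0. ALU→r7 ⇒ go  {0A/2Mu/2Ld/1B | 7r 2w}
  1. MEM→r7 ⇒ no(WAW)  {0A/2Mu/2Ld/1B | 7r 2w}
  2. ALU→r7 ⇒ no(FU)  {0A/2Mu/2Ld/1B | 7r 2w}
  3. ALU→r2 ⇒ no(FU)  {0A/2Mu/2Ld/1B | 7r 2w}
  4. BR ⇒ go  {0A/2Mu/2Ld/0B | 5r 2w}
  5. MEM→r4 ⇒ go  {0A/2Mu/1Ld/0B | 4r 1w}

reason(slot 1) = WAW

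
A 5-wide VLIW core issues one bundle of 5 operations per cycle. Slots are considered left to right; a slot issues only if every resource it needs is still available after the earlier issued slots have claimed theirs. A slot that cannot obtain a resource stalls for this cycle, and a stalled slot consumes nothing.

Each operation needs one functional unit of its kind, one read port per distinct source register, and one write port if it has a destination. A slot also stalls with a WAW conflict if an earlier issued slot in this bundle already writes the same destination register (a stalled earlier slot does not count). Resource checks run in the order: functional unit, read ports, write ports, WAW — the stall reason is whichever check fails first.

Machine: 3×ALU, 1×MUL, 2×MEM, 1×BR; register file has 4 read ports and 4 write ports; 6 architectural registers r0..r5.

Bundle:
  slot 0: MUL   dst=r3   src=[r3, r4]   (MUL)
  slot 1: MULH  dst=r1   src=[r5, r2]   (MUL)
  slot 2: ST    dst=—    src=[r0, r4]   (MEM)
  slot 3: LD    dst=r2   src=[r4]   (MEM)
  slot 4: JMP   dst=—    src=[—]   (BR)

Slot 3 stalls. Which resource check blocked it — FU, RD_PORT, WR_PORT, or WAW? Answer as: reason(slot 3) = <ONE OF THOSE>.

#0 MUL src=r3,r4 dispatched  <A:3 Mu:0 Ld:2 B:1 rd:2 wr:3>
#1 MUL src=r5,r2 held:FU  <A:3 Mu:0 Ld:2 B:1 rd:2 wr:3>
#2 MEM src=r0,r4 dispatched  <A:3 Mu:0 Ld:1 B:1 rd:0 wr:3>
#3 MEM src=r4 held:RD_PORT  <A:3 Mu:0 Ld:1 B:1 rd:0 wr:3>
#4 BR src=- dispatched  <A:3 Mu:0 Ld:1 B:0 rd:0 wr:3>

reason(slot 3) = RD_PORT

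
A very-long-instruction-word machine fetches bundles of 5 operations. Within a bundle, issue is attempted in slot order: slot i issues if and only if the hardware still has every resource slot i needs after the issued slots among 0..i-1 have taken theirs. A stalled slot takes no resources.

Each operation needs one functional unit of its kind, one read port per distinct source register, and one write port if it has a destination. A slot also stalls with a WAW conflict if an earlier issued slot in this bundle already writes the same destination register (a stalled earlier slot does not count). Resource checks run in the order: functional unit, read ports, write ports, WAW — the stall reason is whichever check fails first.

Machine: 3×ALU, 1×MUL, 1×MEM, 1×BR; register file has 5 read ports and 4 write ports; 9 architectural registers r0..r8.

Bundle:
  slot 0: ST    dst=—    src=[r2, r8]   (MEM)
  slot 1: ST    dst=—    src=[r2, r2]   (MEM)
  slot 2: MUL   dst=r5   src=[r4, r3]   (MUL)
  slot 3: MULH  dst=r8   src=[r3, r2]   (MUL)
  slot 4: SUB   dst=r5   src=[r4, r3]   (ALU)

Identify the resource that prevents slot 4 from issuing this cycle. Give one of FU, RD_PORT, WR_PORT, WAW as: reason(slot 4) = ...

#0 MEM src=r2,r8 dispatched  <A:3 Mu:1 Ld:0 B:1 rd:3 wr:4>
#1 MEM src=r2,r2 held:FU  <A:3 Mu:1 Ld:0 B:1 rd:3 wr:4>
#2 MUL src=r4,r3 dispatched  <A:3 Mu:0 Ld:0 B:1 rd:1 wr:3>
#3 MUL src=r3,r2 held:FU  <A:3 Mu:0 Ld:0 B:1 rd:1 wr:3>
#4 ALU src=r4,r3 held:RD_PORT  <A:3 Mu:0 Ld:0 B:1 rd:1 wr:3>

reason(slot 4) = RD_PORT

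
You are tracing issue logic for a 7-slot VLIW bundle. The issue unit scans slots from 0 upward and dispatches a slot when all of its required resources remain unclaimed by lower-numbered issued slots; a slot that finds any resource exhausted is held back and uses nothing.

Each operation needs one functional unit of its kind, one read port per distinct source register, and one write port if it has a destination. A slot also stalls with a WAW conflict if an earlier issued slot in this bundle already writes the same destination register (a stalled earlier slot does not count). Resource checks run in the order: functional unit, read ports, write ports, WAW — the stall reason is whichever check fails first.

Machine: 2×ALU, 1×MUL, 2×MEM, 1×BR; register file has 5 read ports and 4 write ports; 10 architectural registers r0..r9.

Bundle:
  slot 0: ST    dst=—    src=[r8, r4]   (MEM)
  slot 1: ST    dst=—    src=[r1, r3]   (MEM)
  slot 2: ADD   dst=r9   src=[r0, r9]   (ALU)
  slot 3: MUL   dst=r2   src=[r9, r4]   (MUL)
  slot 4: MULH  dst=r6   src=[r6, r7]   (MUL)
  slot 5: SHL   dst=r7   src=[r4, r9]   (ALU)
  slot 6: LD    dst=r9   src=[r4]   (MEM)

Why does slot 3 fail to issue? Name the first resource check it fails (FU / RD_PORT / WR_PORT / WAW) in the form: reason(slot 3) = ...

reason(slot 3) = RD_PORT

slot 0 (MEM): ISSUE — free A2,Mu1,Ld1,B1 rp3 wp4
slot 1 (MEM): ISSUE — free A2,Mu1,Ld0,B1 rp1 wp4
slot 2 (ALU): stall RD_PORT — free A2,Mu1,Ld0,B1 rp1 wp4
slot 3 (MUL): stall RD_PORT — free A2,Mu1,Ld0,B1 rp1 wp4
slot 4 (MUL): stall RD_PORT — free A2,Mu1,Ld0,B1 rp1 wp4
slot 5 (ALU): stall RD_PORT — free A2,Mu1,Ld0,B1 rp1 wp4
slot 6 (MEM): stall FU — free A2,Mu1,Ld0,B1 rp1 wp4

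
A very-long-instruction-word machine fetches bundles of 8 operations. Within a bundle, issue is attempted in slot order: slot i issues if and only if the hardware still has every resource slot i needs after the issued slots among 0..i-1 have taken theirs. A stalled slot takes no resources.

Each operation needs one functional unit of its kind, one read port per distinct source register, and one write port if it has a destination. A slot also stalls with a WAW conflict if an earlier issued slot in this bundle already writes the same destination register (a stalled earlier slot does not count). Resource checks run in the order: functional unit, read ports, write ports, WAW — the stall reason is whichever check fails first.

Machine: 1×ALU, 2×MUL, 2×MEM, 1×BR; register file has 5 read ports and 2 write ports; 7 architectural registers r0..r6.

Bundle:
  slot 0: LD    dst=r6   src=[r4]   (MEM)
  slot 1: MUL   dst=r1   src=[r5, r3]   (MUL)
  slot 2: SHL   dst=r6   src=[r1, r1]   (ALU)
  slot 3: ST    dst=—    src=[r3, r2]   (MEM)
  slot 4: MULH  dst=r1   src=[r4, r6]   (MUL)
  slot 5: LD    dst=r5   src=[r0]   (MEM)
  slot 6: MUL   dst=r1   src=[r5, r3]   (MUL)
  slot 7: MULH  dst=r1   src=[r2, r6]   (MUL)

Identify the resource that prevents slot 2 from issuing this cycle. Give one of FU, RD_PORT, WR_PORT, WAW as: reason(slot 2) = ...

  0. MEM→r6 ⇒ go  {1A/2Mu/1Ld/1B | 4r 1w}
  1. MUL→r1 ⇒ go  {1A/1Mu/1Ld/1B | 2r 0w}
  2. ALU→r6 ⇒ no(WR_PORT)  {1A/1Mu/1Ld/1B | 2r 0w}
  3. MEM ⇒ go  {1A/1Mu/0Ld/1B | 0r 0w}
  4. MUL→r1 ⇒ no(RD_PORT)  {1A/1Mu/0Ld/1B | 0r 0w}
  5. MEM→r5 ⇒ no(FU)  {1A/1Mu/0Ld/1B | 0r 0w}
  6. MUL→r1 ⇒ no(RD_PORT)  {1A/1Mu/0Ld/1B | 0r 0w}
  7. MUL→r1 ⇒ no(RD_PORT)  {1A/1Mu/0Ld/1B | 0r 0w}

reason(slot 2) = WR_PORT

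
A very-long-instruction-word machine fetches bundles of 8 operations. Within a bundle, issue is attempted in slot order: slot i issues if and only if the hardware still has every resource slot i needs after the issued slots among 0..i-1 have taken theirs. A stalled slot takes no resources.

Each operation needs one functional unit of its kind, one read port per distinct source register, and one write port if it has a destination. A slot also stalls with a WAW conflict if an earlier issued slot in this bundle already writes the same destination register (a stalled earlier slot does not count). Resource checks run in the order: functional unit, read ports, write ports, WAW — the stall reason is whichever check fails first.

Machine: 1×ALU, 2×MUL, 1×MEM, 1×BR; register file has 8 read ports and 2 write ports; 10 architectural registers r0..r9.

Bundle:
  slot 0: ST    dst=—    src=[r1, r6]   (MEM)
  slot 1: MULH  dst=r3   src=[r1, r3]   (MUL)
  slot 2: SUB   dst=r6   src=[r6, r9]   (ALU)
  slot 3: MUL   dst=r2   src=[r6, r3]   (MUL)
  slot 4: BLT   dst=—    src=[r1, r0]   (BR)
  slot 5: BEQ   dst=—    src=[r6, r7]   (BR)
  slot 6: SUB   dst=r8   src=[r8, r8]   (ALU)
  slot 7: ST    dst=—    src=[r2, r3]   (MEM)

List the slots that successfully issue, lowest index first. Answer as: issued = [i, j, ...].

[0] MEM needs rd=2 wr=0: ok; after: ALU=1 MUL=2 MEM=0 BR=1, R=6, W=2
[1] MUL needs rd=2 wr=1: ok; after: ALU=1 MUL=1 MEM=0 BR=1, R=4, W=1
[2] ALU needs rd=2 wr=1: ok; after: ALU=0 MUL=1 MEM=0 BR=1, R=2, W=0
[3] MUL needs rd=2 wr=1: WR_PORT; after: ALU=0 MUL=1 MEM=0 BR=1, R=2, W=0
[4] BR needs rd=2 wr=0: ok; after: ALU=0 MUL=1 MEM=0 BR=0, R=0, W=0
[5] BR needs rd=2 wr=0: FU; after: ALU=0 MUL=1 MEM=0 BR=0, R=0, W=0
[6] ALU needs rd=1 wr=1: FU; after: ALU=0 MUL=1 MEM=0 BR=0, R=0, W=0
[7] MEM needs rd=2 wr=0: FU; after: ALU=0 MUL=1 MEM=0 BR=0, R=0, W=0

issued = [0, 1, 2, 4]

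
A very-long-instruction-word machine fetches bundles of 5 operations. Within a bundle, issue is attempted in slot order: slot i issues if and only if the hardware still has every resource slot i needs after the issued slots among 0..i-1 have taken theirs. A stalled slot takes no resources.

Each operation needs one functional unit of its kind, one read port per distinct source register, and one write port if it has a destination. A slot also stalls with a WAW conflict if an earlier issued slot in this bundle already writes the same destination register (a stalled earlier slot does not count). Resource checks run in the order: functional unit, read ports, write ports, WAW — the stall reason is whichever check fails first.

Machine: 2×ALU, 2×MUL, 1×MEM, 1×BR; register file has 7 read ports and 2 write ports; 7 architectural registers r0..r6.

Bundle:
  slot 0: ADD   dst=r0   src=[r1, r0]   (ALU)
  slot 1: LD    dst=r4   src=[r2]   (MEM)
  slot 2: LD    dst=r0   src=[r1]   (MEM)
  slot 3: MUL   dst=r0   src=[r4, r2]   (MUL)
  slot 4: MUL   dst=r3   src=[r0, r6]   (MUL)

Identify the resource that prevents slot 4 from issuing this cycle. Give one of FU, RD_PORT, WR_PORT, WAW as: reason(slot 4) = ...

slot 0 (ALU): ISSUE — free A1,Mu2,Ld1,B1 rp5 wp1
slot 1 (MEM): ISSUE — free A1,Mu2,Ld0,B1 rp4 wp0
slot 2 (MEM): stall FU — free A1,Mu2,Ld0,B1 rp4 wp0
slot 3 (MUL): stall WR_PORT — free A1,Mu2,Ld0,B1 rp4 wp0
slot 4 (MUL): stall WR_PORT — free A1,Mu2,Ld0,B1 rp4 wp0

reason(slot 4) = WR_PORT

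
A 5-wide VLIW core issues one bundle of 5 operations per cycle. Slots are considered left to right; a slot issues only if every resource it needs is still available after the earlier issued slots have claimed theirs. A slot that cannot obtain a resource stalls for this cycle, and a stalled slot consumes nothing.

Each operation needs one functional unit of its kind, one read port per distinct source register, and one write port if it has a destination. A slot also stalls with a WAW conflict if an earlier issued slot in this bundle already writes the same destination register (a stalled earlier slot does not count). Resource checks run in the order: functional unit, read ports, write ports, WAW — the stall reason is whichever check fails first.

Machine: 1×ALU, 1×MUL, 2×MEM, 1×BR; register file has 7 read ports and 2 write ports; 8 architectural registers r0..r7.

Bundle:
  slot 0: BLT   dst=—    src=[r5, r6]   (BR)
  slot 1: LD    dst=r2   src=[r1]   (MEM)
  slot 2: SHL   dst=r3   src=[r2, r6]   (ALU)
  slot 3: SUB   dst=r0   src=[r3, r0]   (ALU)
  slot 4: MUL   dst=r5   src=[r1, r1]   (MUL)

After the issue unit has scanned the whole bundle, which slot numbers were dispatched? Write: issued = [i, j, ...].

issued = [0, 1, 2]

slot 0 (BR): ISSUE — free A1,Mu1,Ld2,B0 rp5 wp2
slot 1 (MEM): ISSUE — free A1,Mu1,Ld1,B0 rp4 wp1
slot 2 (ALU): ISSUE — free A0,Mu1,Ld1,B0 rp2 wp0
slot 3 (ALU): stall FU — free A0,Mu1,Ld1,B0 rp2 wp0
slot 4 (MUL): stall WR_PORT — free A0,Mu1,Ld1,B0 rp2 wp0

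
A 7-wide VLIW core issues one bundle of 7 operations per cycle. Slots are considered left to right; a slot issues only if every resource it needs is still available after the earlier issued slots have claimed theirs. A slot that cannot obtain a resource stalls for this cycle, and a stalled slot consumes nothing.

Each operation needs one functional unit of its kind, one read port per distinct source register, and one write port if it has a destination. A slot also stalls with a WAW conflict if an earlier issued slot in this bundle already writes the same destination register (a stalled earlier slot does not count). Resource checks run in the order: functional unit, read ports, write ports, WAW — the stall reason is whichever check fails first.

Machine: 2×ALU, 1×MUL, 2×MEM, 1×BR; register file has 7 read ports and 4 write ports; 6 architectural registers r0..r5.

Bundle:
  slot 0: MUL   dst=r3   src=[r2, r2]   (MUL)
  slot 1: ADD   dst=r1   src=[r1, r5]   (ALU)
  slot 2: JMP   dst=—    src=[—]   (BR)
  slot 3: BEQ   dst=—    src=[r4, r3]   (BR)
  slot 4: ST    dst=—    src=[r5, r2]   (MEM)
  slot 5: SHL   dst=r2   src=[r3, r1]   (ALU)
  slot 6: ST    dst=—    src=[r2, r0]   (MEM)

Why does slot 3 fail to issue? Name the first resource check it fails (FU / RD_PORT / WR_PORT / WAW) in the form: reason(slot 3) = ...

reason(slot 3) = FU

#0 MUL src=r2,r2 dispatched  <A:2 Mu:0 Ld:2 B:1 rd:6 wr:3>
#1 ALU src=r1,r5 dispatched  <A:1 Mu:0 Ld:2 B:1 rd:4 wr:2>
#2 BR src=- dispatched  <A:1 Mu:0 Ld:2 B:0 rd:4 wr:2>
#3 BR src=r4,r3 held:FU  <A:1 Mu:0 Ld:2 B:0 rd:4 wr:2>
#4 MEM src=r5,r2 dispatched  <A:1 Mu:0 Ld:1 B:0 rd:2 wr:2>
#5 ALU src=r3,r1 dispatched  <A:0 Mu:0 Ld:1 B:0 rd:0 wr:1>
#6 MEM src=r2,r0 held:RD_PORT  <A:0 Mu:0 Ld:1 B:0 rd:0 wr:1>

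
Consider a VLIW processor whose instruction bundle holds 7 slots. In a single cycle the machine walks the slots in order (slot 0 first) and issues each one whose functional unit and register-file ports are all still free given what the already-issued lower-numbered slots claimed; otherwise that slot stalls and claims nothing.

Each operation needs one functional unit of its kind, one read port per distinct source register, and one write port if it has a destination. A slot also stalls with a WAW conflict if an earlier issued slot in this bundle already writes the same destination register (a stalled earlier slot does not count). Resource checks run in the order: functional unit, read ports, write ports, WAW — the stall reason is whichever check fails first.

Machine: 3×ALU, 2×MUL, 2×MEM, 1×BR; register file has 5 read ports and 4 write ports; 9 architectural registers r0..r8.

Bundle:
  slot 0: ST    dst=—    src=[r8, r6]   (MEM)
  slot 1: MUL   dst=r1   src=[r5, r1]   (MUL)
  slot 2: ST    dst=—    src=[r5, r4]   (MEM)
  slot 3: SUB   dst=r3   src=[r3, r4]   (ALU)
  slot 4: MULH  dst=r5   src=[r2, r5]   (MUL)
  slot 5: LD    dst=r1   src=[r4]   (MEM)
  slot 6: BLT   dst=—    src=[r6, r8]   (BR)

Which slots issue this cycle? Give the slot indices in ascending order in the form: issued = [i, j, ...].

issued = [0, 1]

#0 MEM src=r8,r6 dispatched  <A:3 Mu:2 Ld:1 B:1 rd:3 wr:4>
#1 MUL src=r5,r1 dispatched  <A:3 Mu:1 Ld:1 B:1 rd:1 wr:3>
#2 MEM src=r5,r4 held:RD_PORT  <A:3 Mu:1 Ld:1 B:1 rd:1 wr:3>
#3 ALU src=r3,r4 held:RD_PORT  <A:3 Mu:1 Ld:1 B:1 rd:1 wr:3>
#4 MUL src=r2,r5 held:RD_PORT  <A:3 Mu:1 Ld:1 B:1 rd:1 wr:3>
#5 MEM src=r4 held:WAW  <A:3 Mu:1 Ld:1 B:1 rd:1 wr:3>
#6 BR src=r6,r8 held:RD_PORT  <A:3 Mu:1 Ld:1 B:1 rd:1 wr:3>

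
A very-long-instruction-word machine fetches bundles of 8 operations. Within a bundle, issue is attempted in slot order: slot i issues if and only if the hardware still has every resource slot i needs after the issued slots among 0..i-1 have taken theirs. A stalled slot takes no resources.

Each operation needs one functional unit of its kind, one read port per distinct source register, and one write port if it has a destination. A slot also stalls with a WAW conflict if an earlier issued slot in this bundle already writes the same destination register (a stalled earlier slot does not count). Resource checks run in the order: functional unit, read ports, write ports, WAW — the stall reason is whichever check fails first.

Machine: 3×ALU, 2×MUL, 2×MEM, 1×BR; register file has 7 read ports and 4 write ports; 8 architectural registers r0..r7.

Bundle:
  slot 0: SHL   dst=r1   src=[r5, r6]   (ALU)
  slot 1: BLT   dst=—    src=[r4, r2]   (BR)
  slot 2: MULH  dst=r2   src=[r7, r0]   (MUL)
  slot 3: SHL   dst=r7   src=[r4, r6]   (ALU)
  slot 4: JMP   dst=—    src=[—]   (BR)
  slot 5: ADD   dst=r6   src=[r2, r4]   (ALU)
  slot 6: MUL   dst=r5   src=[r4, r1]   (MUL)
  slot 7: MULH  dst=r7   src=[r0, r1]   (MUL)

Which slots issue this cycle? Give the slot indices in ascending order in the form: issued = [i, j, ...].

#0 ALU src=r5,r6 dispatched  <A:2 Mu:2 Ld:2 B:1 rd:5 wr:3>
#1 BR src=r4,r2 dispatched  <A:2 Mu:2 Ld:2 B:0 rd:3 wr:3>
#2 MUL src=r7,r0 dispatched  <A:2 Mu:1 Ld:2 B:0 rd:1 wr:2>
#3 ALU src=r4,r6 held:RD_PORT  <A:2 Mu:1 Ld:2 B:0 rd:1 wr:2>
#4 BR src=- held:FU  <A:2 Mu:1 Ld:2 B:0 rd:1 wr:2>
#5 ALU src=r2,r4 held:RD_PORT  <A:2 Mu:1 Ld:2 B:0 rd:1 wr:2>
#6 MUL src=r4,r1 held:RD_PORT  <A:2 Mu:1 Ld:2 B:0 rd:1 wr:2>
#7 MUL src=r0,r1 held:RD_PORT  <A:2 Mu:1 Ld:2 B:0 rd:1 wr:2>

issued = [0, 1, 2]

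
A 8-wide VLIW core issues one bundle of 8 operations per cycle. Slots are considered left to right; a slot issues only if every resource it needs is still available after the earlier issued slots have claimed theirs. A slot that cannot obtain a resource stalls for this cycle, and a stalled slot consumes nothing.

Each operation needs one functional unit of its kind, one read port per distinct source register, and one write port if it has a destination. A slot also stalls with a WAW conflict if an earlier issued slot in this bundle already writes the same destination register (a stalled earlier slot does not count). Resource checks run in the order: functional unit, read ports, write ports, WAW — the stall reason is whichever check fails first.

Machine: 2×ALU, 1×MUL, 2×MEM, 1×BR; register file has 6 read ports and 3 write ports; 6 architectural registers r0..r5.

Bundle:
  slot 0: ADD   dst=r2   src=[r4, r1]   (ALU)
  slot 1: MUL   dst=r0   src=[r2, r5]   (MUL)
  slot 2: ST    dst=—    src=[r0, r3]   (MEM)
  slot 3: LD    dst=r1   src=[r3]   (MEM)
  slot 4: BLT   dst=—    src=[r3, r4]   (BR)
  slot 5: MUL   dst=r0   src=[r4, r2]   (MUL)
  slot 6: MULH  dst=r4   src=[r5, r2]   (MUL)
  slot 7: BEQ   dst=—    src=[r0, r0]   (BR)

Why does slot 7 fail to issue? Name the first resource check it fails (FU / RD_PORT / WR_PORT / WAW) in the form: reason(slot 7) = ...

  0. ALU→r2 ⇒ go  {1A/1Mu/2Ld/1B | 4r 2w}
  1. MUL→r0 ⇒ go  {1A/0Mu/2Ld/1B | 2r 1w}
  2. MEM ⇒ go  {1A/0Mu/1Ld/1B | 0r 1w}
  3. MEM→r1 ⇒ no(RD_PORT)  {1A/0Mu/1Ld/1B | 0r 1w}
  4. BR ⇒ no(RD_PORT)  {1A/0Mu/1Ld/1B | 0r 1w}
  5. MUL→r0 ⇒ no(FU)  {1A/0Mu/1Ld/1B | 0r 1w}
  6. MUL→r4 ⇒ no(FU)  {1A/0Mu/1Ld/1B | 0r 1w}
  7. BR ⇒ no(RD_PORT)  {1A/0Mu/1Ld/1B | 0r 1w}

reason(slot 7) = RD_PORT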